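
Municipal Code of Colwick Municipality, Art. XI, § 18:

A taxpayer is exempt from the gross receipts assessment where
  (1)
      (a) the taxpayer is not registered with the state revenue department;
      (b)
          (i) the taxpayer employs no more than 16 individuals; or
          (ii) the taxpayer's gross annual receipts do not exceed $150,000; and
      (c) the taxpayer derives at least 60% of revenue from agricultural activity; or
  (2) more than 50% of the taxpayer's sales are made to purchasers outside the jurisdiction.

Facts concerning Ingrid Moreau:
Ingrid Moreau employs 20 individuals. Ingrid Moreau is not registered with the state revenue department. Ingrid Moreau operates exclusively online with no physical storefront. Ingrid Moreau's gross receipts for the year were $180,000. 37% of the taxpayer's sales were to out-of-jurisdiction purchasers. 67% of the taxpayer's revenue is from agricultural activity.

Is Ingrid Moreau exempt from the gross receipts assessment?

(a) not (state-registered) — satisfied.
(i) ≤ 16 employees — not satisfied.
(ii) receipts ≤ $150,000 — not met.
So (b) is not satisfied (F OR F).
(c) ≥60% agricultural — met.
So (1) is not satisfied (T AND F AND T).
(2) >50% out-of-jur. sales — fails.
So Overall is not satisfied (F OR F).

No — not exempt.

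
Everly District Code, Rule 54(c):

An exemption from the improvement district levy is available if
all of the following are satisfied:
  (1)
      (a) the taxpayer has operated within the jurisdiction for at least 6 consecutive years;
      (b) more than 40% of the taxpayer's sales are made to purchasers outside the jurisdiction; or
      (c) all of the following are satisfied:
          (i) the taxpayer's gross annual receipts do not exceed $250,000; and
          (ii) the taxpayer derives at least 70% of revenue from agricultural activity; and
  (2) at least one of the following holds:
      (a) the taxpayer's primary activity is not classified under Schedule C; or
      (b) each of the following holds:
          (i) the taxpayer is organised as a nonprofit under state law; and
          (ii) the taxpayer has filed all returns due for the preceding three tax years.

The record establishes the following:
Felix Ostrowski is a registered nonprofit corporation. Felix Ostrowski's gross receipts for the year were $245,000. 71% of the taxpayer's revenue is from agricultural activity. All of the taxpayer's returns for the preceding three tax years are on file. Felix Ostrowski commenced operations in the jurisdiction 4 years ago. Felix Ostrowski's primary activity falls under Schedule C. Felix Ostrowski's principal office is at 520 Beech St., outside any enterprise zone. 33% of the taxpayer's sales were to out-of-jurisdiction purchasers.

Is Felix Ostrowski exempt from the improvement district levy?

Yes — exempt.

(a) ≥ 6 yrs in jurisdiction — not met.
(b) >40% out-of-jur. sales — not met.
(i) receipts ≤ $250,000 — holds.
(ii) ≥70% agricultural — satisfied.
(c): T AND T → true.
(1): F OR F OR T → true.
(a) not (Schedule C activity) — fails.
(i) nonprofit — satisfied.
(ii) returns current — holds.
(b) = T AND T = true.
(2) = F OR T = true.
Overall = T AND T = true.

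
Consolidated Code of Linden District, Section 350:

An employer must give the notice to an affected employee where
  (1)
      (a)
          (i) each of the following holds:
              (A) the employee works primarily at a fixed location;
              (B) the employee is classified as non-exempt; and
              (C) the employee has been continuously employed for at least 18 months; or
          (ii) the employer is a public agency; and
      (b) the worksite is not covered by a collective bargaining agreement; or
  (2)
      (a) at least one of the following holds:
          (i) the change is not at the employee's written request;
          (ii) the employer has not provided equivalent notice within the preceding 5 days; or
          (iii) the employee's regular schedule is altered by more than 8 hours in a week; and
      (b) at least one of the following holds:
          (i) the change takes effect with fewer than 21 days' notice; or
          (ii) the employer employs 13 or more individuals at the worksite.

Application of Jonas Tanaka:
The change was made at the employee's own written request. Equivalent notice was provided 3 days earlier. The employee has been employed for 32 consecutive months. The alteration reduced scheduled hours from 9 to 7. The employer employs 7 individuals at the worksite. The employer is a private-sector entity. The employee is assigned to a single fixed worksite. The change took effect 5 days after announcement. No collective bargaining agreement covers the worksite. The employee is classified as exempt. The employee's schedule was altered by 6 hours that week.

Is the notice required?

(A) fixed location — holds.
(B) non-exempt — not satisfied.
(C) tenure ≥ 18 mo. — holds.
(i): T AND F AND T → false.
(ii) public agency — fails.
So (a) is not satisfied (F OR F).
(b) no CBA — holds.
(1): F AND T → false.
(i) not employee-requested — not satisfied.
(ii) no recent notice — fails.
(iii) schedule shift > 8h — fails.
(a): F OR F OR F → false.
(i) < 21 days' notice — holds.
(ii) ≥ 13 at site — not satisfied.
(b) = T OR F = true.
So (2) is not satisfied (F AND T).
So Overall is not satisfied (F OR F).

No — not required.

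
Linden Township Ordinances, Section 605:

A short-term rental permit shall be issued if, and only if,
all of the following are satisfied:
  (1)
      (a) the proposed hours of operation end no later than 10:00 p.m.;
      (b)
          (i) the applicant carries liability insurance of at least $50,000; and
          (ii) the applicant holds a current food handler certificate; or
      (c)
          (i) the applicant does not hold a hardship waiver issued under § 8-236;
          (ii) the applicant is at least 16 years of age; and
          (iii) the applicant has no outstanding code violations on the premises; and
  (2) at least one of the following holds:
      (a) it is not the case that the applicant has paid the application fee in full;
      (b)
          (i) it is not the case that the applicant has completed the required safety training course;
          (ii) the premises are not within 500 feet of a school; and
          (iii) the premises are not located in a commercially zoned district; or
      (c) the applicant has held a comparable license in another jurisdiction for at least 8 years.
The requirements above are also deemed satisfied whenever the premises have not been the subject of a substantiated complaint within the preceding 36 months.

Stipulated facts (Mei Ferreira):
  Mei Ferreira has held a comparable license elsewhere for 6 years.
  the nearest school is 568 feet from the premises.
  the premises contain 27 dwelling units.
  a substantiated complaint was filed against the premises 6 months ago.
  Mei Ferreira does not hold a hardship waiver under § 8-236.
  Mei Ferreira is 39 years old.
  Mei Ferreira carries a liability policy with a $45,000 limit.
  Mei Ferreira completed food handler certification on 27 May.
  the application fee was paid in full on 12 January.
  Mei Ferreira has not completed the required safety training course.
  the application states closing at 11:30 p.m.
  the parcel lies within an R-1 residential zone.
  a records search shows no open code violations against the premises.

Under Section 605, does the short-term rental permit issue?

Yes — granted.

(a) closes by 10 p.m. — fails.
(i) insurance ≥ $50,000 — not met.
(ii) food handler cert. — met.
So (b) is not satisfied (F AND T).
(i) not (hardship waiver) — satisfied.
(ii) age ≥ 16 — met.
(iii) no code violations — met.
(c): T AND T AND T → true.
So (1) is satisfied (F OR F OR T).
(a) not (fee paid) — fails.
(i) not (safety training) — satisfied.
(ii) ≥500 ft from school — satisfied.
(iii) not (commercially zoned) — holds.
So (b) is satisfied (T AND T AND T).
(c) prior license ≥ 8 yr — not satisfied.
(2) = F OR T OR F = true.
So Overall is satisfied (T AND T).
Exception (no complaint in 36 mo.) — not satisfied.
Result: main true OR exception false → true.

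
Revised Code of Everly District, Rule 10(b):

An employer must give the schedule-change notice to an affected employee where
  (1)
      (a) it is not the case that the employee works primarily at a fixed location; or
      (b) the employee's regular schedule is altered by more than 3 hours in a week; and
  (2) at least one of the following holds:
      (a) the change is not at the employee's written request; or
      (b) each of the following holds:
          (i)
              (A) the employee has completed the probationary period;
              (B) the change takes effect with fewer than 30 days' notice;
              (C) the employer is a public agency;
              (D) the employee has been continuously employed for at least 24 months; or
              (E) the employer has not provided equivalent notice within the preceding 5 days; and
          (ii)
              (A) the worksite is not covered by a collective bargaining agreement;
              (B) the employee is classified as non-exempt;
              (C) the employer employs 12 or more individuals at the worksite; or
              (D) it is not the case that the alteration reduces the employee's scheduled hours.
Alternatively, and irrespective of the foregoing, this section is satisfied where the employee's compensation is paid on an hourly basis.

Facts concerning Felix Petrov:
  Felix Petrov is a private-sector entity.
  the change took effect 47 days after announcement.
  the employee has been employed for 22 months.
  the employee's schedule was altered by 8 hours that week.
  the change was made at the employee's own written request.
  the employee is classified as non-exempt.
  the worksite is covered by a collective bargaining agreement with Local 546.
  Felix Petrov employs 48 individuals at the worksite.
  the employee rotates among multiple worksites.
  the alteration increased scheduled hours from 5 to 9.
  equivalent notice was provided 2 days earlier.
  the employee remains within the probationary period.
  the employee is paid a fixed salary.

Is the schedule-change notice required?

No — not required.

(a) not (fixed location) — met.
(b) schedule shift > 3h — satisfied.
(1) = T OR T = true.
(a) not employee-requested — fails.
(A) past probation — not met.
(B) < 30 days' notice — not met.
(C) public agency — not met.
(D) tenure ≥ 24 mo. — not met.
(E) no recent notice — fails.
(i) = F OR F OR F OR F OR F = false.
(A) no CBA — not satisfied.
(B) non-exempt — holds.
(C) ≥ 12 at site — satisfied.
(D) not (hours reduced) — satisfied.
(ii): F OR T OR T OR T → true.
So (b) is not satisfied (F AND T).
(2): F OR F → false.
Overall: T AND F → false.
Exception (hourly-paid) — not satisfied.
Result: main false OR exception false → false.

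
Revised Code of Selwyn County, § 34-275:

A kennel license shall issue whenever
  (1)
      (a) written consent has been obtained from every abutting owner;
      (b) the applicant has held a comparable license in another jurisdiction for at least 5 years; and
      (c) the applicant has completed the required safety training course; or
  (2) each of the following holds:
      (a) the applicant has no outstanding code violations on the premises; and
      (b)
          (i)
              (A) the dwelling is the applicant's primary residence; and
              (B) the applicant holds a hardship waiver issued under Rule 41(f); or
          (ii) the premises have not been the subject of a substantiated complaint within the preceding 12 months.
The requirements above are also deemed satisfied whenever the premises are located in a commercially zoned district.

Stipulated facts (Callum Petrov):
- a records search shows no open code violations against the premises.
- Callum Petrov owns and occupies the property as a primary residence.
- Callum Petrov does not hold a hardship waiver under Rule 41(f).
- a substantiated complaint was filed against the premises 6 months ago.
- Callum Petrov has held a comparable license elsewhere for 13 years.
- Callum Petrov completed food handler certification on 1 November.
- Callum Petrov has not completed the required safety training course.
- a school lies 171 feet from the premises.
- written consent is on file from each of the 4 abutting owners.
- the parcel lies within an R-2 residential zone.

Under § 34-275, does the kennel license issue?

(a) all abutters consent — satisfied.
(b) prior license ≥ 5 yr — holds.
(c) safety training — fails.
So (1) is not satisfied (T AND T AND F).
(a) no code violations — met.
(A) primary residence — satisfied.
(B) hardship waiver — fails.
(i): T AND F → false.
(ii) no complaint in 12 mo. — not met.
So (b) is not satisfied (F OR F).
(2): T AND F → false.
So Overall is not satisfied (F OR F).
Exception (commercially zoned) — not satisfied.
Result: main false OR exception false → false.

No — denied.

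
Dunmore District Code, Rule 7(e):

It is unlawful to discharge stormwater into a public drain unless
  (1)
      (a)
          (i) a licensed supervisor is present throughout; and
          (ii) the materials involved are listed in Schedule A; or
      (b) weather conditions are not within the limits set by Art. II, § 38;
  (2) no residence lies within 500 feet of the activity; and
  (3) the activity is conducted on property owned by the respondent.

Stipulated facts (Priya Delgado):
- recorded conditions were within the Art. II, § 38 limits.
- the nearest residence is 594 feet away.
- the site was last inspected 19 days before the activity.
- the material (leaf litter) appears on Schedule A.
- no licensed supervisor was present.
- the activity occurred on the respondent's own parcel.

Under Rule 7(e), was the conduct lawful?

(i) supervisor present — not met.
(ii) Schedule A material — met.
So (a) is not satisfied (F AND T).
(b) not (weather ok) — not met.
So (1) is not satisfied (F OR F).
(2) no residence in 500 ft — satisfied.
(3) own property — satisfied.
Overall: F AND T AND T → false.

No — unlawful.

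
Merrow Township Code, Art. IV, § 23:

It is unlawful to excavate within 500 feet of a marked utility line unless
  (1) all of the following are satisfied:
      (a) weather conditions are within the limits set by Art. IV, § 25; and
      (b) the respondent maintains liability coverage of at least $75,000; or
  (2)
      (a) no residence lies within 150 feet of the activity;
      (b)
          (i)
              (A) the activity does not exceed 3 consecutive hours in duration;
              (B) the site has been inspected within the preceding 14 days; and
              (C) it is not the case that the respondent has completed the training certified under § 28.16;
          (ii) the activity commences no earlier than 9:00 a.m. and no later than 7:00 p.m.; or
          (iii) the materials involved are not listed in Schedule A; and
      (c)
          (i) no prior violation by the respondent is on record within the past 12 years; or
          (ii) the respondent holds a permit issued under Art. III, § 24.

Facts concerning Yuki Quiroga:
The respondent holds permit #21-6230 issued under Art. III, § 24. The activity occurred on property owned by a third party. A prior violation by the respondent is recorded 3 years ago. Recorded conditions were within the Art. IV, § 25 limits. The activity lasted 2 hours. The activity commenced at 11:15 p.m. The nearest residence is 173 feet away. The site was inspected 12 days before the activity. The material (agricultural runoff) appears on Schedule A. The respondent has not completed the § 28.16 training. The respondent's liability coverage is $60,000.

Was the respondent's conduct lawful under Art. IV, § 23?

(a) weather ok — met.
(b) coverage ≥ $75,000 — not met.
(1): T AND F → false.
(a) no residence in 150 ft — met.
(A) ≤ 3 hrs duration — holds.
(B) site inspected — holds.
(C) not (training certified) — satisfied.
(i): T AND T AND T → true.
(ii) start within hours — not satisfied.
(iii) not (Schedule A material) — not satisfied.
(b) = T OR F OR F = true.
(i) no prior violation — not satisfied.
(ii) holds permit — holds.
So (c) is satisfied (F OR T).
(2): T AND T AND T → true.
So Overall is satisfied (F OR T).

Yes — lawful.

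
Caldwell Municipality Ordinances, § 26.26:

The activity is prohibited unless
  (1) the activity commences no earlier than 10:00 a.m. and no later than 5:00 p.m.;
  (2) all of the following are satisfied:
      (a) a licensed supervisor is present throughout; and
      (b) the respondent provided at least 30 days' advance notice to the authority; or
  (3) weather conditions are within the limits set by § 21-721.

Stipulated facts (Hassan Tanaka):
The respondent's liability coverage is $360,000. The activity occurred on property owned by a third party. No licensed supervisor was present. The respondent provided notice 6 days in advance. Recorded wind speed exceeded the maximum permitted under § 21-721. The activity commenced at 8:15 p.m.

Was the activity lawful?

No — unlawful.

(1) start within hours — not met.
(a) supervisor present — not satisfied.
(b) ≥30 days' notice — not met.
So (2) is not satisfied (F AND F).
(3) weather ok — fails.
Overall: F OR F OR F → false.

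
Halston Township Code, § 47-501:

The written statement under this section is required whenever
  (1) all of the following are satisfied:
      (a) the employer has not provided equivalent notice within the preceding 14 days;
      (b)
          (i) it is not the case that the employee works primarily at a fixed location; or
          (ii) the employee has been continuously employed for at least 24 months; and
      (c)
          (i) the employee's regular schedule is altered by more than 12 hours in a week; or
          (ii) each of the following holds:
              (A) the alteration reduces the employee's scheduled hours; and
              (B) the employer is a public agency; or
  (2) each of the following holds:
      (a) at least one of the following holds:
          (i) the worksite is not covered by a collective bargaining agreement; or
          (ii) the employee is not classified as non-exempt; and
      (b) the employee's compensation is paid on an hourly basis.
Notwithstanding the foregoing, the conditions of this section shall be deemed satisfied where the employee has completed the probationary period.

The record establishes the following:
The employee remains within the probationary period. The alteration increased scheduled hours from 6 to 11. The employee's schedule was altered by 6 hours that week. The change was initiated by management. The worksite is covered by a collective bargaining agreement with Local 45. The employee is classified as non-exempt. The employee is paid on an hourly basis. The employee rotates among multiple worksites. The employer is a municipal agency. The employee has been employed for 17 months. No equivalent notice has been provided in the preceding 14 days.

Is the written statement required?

No — not required.

(a) no recent notice — met.
(i) not (fixed location) — met.
(ii) tenure ≥ 24 mo. — not met.
(b): T OR F → true.
(i) schedule shift > 12h — fails.
(A) hours reduced — fails.
(B) public agency — met.
(ii) = F AND T = false.
(c) = F OR F = false.
(1) = T AND T AND F = false.
(i) no CBA — not met.
(ii) not (non-exempt) — fails.
(a) = F OR F = false.
(b) hourly-paid — holds.
(2): F AND T → false.
So Overall is not satisfied (F OR F).
Exception (past probation) — not satisfied.
Result: main false OR exception false → false.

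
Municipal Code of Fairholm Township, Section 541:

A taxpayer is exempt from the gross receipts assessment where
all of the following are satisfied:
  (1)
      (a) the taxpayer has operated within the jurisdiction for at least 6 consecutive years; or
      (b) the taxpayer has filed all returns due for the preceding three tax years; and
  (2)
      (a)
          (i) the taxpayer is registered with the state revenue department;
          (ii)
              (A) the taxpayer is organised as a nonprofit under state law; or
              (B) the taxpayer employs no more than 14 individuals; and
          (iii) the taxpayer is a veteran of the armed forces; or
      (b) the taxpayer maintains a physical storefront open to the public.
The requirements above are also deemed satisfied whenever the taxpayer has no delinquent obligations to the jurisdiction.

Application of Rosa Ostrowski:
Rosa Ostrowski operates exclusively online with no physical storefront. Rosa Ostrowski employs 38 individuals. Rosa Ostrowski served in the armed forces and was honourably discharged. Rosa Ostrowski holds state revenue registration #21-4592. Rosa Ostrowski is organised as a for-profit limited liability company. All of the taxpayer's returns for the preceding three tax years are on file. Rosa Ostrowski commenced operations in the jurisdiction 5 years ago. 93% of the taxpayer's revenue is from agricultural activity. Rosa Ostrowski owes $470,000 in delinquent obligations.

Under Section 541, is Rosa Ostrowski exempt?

(a) ≥ 6 yrs in jurisdiction — fails.
(b) returns current — satisfied.
(1) = F OR T = true.
(i) state-registered — satisfied.
(A) nonprofit — fails.
(B) ≤ 14 employees — fails.
(ii) = F OR F = false.
(iii) veteran — met.
(a): T AND F AND T → false.
(b) has storefront — not satisfied.
(2): F OR F → false.
So Overall is not satisfied (T AND F).
Exception (no delinquency) — not satisfied.
Result: main false OR exception false → false.

No — not exempt.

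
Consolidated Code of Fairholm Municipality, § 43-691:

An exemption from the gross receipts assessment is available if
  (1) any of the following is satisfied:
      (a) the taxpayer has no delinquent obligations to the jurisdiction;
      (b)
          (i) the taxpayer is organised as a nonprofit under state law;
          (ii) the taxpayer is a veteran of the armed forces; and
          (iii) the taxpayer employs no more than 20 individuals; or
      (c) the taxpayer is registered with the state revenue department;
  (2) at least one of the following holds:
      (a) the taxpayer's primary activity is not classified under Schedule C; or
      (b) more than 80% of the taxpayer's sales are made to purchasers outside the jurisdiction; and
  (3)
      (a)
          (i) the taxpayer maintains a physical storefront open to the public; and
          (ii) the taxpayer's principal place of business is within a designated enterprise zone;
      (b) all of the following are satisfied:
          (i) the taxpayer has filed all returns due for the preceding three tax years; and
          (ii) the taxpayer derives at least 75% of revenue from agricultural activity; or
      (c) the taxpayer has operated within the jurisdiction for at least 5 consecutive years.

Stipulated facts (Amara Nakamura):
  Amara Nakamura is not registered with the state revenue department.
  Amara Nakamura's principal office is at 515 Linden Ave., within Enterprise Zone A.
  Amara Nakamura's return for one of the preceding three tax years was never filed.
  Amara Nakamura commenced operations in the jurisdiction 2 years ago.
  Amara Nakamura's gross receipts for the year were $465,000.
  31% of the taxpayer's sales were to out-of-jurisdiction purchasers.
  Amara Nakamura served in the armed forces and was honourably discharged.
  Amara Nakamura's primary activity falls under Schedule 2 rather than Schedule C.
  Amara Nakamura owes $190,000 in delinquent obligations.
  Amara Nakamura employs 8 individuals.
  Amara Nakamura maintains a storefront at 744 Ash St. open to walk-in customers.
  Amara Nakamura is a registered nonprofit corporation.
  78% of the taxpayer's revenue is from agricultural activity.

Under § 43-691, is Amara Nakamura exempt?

(a) no delinquency — not satisfied.
(i) nonprofit — met.
(ii) veteran — holds.
(iii) ≤ 20 employees — met.
So (b) is satisfied (T AND T AND T).
(c) state-registered — not satisfied.
(1) = F OR T OR F = true.
(a) not (Schedule C activity) — holds.
(b) >80% out-of-jur. sales — fails.
So (2) is satisfied (T OR F).
(i) has storefront — holds.
(ii) in enterprise zone — holds.
(a) = T AND T = true.
(i) returns current — not satisfied.
(ii) ≥75% agricultural — holds.
So (b) is not satisfied (F AND T).
(c) ≥ 5 yrs in jurisdiction — not satisfied.
So (3) is satisfied (T OR F OR F).
Overall = T AND T AND T = true.

Yes — exempt.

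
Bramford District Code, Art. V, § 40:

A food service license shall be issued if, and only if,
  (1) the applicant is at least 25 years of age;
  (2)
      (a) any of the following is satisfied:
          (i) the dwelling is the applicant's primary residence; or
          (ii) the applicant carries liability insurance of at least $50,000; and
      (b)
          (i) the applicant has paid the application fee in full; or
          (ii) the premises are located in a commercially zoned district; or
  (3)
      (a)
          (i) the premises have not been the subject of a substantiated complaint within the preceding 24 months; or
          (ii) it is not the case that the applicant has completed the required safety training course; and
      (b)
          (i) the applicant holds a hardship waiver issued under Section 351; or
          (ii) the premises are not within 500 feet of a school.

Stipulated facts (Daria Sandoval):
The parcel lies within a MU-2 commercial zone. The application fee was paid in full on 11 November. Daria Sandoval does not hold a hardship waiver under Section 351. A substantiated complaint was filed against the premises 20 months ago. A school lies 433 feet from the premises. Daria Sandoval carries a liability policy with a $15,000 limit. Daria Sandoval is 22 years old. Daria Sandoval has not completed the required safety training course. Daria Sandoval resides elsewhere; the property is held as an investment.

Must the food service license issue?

No — denied.

(1) age ≥ 25 — not satisfied.
(i) primary residence — not met.
(ii) insurance ≥ $50,000 — not met.
So (a) is not satisfied (F OR F).
(i) fee paid — met.
(ii) commercially zoned — met.
So (b) is satisfied (T OR T).
So (2) is not satisfied (F AND T).
(i) no complaint in 24 mo. — not satisfied.
(ii) not (safety training) — satisfied.
So (a) is satisfied (F OR T).
(i) hardship waiver — not met.
(ii) ≥500 ft from school — not met.
(b): F OR F → false.
(3): T AND F → false.
Overall = F OR F OR F = false.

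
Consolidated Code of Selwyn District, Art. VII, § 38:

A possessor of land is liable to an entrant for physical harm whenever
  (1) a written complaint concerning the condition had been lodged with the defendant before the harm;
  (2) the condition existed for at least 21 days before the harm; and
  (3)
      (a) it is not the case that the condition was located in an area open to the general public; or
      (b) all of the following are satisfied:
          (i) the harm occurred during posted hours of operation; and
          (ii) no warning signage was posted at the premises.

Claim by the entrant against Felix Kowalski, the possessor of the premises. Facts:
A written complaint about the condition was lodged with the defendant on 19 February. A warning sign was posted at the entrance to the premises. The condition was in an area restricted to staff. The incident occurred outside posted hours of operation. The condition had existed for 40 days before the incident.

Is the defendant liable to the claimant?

Yes — liable.

(1) complaint lodged — holds.
(2) condition ≥21 days old — met.
(a) not (public area) — satisfied.
(i) during posted hours — not met.
(ii) no signage posted — fails.
(b) = F AND F = false.
(3) = T OR F = true.
So Overall is satisfied (T AND T AND T).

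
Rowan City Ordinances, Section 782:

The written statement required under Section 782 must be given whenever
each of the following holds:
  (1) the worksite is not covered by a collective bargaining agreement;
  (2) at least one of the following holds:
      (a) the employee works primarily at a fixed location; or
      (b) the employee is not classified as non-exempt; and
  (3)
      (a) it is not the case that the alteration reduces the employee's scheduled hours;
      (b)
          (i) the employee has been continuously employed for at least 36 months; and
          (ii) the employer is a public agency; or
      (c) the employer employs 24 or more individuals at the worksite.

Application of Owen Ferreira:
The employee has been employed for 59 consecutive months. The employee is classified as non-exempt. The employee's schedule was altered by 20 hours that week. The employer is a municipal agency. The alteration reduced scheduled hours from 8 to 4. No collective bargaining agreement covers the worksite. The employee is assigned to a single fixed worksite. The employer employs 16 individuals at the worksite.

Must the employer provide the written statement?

Yes — required.

(1) no CBA — satisfied.
(a) fixed location — satisfied.
(b) not (non-exempt) — fails.
So (2) is satisfied (T OR F).
(a) not (hours reduced) — not met.
(i) tenure ≥ 36 mo. — holds.
(ii) public agency — met.
So (b) is satisfied (T AND T).
(c) ≥ 24 at site — fails.
So (3) is satisfied (F OR T OR F).
So Overall is satisfied (T AND T AND T).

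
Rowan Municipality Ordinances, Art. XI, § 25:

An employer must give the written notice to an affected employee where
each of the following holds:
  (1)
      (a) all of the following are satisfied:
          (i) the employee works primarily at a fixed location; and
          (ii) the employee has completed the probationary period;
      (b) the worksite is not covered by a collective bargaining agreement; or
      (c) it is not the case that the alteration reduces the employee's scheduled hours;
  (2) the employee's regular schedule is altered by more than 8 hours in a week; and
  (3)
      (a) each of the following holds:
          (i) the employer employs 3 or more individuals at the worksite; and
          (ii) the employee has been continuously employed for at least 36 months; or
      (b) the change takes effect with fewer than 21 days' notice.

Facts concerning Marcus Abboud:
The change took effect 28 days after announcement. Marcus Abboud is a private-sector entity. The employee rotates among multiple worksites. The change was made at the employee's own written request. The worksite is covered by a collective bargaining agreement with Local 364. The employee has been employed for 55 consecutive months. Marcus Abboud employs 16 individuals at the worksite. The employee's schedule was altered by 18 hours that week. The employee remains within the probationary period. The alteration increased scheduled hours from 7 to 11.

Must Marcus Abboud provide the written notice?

Yes — required.

(i) fixed location — not satisfied.
(ii) past probation — not met.
(a): F AND F → false.
(b) no CBA — not satisfied.
(c) not (hours reduced) — satisfied.
So (1) is satisfied (F OR F OR T).
(2) schedule shift > 8h — satisfied.
(i) ≥ 3 at site — met.
(ii) tenure ≥ 36 mo. — satisfied.
So (a) is satisfied (T AND T).
(b) < 21 days' notice — not satisfied.
So (3) is satisfied (T OR F).
Overall = T AND T AND T = true.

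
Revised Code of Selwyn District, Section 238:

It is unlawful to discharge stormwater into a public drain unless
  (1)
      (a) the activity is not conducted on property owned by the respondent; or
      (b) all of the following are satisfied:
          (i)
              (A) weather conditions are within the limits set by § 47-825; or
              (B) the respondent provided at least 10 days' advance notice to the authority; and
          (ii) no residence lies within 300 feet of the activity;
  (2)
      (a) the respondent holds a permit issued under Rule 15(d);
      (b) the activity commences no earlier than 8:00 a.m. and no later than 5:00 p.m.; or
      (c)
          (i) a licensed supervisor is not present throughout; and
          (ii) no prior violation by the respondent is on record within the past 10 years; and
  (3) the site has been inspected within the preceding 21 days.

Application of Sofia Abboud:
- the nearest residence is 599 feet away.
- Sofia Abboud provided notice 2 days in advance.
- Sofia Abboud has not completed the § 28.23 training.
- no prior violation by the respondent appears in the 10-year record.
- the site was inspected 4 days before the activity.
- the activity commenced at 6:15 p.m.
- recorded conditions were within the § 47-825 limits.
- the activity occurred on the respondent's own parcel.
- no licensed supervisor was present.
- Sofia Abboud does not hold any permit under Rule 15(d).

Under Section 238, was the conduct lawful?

(a) not (own property) — not satisfied.
(A) weather ok — met.
(B) ≥10 days' notice — not satisfied.
(i): T OR F → true.
(ii) no residence in 300 ft — met.
(b): T AND T → true.
(1) = F OR T = true.
(a) holds permit — not satisfied.
(b) start within hours — not satisfied.
(i) not (supervisor present) — met.
(ii) no prior violation — met.
(c): T AND T → true.
So (2) is satisfied (F OR F OR T).
(3) site inspected — holds.
Overall = T AND T AND T = true.

Yes — lawful.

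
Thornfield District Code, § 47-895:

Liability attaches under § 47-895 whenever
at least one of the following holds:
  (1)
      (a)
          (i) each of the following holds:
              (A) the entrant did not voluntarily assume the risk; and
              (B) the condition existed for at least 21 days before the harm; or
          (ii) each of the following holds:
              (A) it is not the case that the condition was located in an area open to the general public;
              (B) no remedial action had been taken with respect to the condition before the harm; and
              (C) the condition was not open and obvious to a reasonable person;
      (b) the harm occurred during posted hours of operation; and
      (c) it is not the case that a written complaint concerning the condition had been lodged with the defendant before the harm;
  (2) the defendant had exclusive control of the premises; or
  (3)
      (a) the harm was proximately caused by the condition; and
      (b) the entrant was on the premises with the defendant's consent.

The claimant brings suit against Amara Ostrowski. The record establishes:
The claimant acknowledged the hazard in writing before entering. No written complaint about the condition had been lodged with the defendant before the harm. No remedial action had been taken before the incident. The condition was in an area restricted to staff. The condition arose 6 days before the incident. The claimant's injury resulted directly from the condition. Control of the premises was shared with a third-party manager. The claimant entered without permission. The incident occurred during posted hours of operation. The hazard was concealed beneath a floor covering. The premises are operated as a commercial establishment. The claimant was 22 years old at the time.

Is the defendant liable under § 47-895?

Yes — liable.

(A) no assumed risk — fails.
(B) condition ≥21 days old — not satisfied.
(i): F AND F → false.
(A) not (public area) — satisfied.
(B) no remedial action — holds.
(C) not open/obvious — holds.
(ii) = T AND T AND T = true.
(a): F OR T → true.
(b) during posted hours — holds.
(c) not (complaint lodged) — holds.
(1): T AND T AND T → true.
(2) exclusive control — fails.
(a) proximate cause — holds.
(b) consent to enter — fails.
(3) = T AND F = false.
Overall: T OR F OR F → true.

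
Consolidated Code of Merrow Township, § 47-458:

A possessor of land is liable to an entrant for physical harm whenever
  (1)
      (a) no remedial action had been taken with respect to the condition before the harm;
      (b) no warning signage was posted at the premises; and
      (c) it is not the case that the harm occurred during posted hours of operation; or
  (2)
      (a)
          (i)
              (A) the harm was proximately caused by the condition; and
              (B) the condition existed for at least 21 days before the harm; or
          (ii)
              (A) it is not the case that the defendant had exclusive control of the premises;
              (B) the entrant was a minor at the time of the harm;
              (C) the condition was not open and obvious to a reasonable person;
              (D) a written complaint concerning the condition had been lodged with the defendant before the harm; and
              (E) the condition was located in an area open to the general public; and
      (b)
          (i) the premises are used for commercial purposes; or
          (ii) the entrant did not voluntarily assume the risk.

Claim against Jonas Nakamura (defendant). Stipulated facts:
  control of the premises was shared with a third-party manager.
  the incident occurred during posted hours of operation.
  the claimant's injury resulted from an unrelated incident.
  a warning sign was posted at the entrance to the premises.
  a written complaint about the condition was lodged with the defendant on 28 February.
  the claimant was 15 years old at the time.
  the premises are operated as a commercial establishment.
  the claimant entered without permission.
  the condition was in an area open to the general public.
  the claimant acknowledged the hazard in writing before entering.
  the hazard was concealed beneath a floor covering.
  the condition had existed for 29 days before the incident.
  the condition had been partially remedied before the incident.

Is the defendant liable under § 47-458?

(a) no remedial action — not satisfied.
(b) no signage posted — not satisfied.
(c) not (during posted hours) — not satisfied.
So (1) is not satisfied (F AND F AND F).
(A) proximate cause — fails.
(B) condition ≥21 days old — holds.
(i): F AND T → false.
(A) not (exclusive control) — satisfied.
(B) entrant a minor — holds.
(C) not open/obvious — met.
(D) complaint lodged — met.
(E) public area — met.
(ii): T AND T AND T AND T AND T → true.
So (a) is satisfied (F OR T).
(i) commercial use — holds.
(ii) no assumed risk — not met.
(b): T OR F → true.
(2): T AND T → true.
So Overall is satisfied (F OR T).

Yes — liable.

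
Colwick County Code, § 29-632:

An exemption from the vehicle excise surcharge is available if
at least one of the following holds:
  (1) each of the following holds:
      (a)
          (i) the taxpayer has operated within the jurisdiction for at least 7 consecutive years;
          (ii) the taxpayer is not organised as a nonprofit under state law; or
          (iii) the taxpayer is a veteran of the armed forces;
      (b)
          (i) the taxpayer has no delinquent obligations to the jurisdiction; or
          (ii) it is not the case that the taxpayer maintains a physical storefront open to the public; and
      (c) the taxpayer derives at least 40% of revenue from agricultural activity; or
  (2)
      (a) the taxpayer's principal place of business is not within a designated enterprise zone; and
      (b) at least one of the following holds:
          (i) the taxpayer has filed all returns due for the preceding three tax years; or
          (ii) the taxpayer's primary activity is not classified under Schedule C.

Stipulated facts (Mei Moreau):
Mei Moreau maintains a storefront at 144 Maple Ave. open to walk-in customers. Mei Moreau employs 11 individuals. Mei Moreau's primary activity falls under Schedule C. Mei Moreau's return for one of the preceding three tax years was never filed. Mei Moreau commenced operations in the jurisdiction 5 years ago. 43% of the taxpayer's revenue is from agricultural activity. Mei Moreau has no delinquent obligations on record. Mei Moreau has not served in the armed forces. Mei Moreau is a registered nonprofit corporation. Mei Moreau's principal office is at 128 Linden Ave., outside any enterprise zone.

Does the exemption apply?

No — not exempt.

(i) ≥ 7 yrs in jurisdiction — not met.
(ii) not (nonprofit) — fails.
(iii) veteran — not met.
(a): F OR F OR F → false.
(i) no delinquency — satisfied.
(ii) not (has storefront) — not met.
(b) = T OR F = true.
(c) ≥40% agricultural — holds.
(1): F AND T AND T → false.
(a) not (in enterprise zone) — satisfied.
(i) returns current — not satisfied.
(ii) not (Schedule C activity) — fails.
(b): F OR F → false.
(2) = T AND F = false.
Overall: F OR F → false.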